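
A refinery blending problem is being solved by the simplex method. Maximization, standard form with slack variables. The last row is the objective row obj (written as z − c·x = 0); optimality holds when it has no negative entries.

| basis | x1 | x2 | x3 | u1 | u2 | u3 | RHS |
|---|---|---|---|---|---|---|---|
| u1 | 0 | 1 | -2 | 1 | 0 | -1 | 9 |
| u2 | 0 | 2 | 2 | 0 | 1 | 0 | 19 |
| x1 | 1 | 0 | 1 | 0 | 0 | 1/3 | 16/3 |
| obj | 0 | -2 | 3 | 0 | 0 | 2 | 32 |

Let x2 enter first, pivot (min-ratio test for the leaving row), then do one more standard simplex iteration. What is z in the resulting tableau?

Ratio test on column x2 — row 1: 9/1 = 9; row 2: 19/2 = 19/2; row 3: entry 0 ≤ 0. Minimum is 9 at row 1 (u1 leaves); pivot element 1.
Pivot on row 1; the obj-row RHS becomes 32 − (-2)·9 = 50.
Next entering variable (most negative obj-row entry -1): x3.
Ratio test on column x3 — row 1: entry -2 ≤ 0; row 2: 1/6 = 1/6; row 3: (16/3)/1 = 16/3. Minimum is 1/6 at row 2 (u2 leaves); pivot element 6.
After the second pivot the obj-row RHS is 50 − (-1)·(1/6) = 301/6.

301/6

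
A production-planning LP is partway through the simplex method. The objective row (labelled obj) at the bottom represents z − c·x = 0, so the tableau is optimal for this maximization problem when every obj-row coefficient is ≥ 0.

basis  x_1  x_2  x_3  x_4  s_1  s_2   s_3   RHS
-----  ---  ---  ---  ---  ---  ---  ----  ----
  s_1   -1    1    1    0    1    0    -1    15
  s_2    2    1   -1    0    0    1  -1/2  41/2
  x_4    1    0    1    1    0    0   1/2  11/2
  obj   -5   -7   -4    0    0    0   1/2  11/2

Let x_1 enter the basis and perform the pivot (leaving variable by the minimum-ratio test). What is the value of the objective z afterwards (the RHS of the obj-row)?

Ratio test on column x_1 — row 1: entry -1 ≤ 0; row 2: (41/2)/2 = 41/4; row 3: (11/2)/1 = 11/2. Minimum is 11/2 at row 3 (x_4 leaves); pivot element 1.
Pivot on row 3; the obj-row RHS becomes 11/2 − (-5)·(11/2) = 33.

33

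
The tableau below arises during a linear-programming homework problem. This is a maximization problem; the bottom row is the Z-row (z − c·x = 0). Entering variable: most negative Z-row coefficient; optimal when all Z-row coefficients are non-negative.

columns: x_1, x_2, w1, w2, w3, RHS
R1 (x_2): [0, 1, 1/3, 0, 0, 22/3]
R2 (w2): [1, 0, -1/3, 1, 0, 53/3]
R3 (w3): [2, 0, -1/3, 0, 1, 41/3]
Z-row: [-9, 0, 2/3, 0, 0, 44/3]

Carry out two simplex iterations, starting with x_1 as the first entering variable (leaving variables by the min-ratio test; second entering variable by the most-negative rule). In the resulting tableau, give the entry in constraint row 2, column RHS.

29/2

Ratio test on column x_1 — row 1: entry 0 ≤ 0; row 2: (53/3)/1 = 53/3; row 3: (41/3)/2 = 41/6. Minimum is 41/6 at row 3 (w3 leaves); pivot element 2.
Divide row 3 by 2; eliminate column x_1 from the other rows.
Second iteration: most negative Z-row entry is -5/6 in column w1, so w1 enters.
Ratio test on column w1 — row 1: (22/3)/(1/3) = 22; row 2: entry -1/6 ≤ 0; row 3: entry -1/6 ≤ 0. Minimum is 22 at row 1 (x_2 leaves); pivot element 1/3.
Divide row 1 by 1/3; eliminate column w1 from the other rows.
After both pivots, the entry at constraint row 2, column RHS is 29/2.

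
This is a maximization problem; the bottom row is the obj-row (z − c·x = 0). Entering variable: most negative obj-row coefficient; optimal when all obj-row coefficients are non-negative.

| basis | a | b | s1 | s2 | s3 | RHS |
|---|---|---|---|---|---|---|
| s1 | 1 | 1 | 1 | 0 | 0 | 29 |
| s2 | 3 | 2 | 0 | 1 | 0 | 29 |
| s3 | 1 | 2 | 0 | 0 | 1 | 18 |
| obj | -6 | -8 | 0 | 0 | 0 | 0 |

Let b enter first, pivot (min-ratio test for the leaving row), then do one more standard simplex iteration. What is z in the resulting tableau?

83

Ratio test on column b — row 1: 29/1 = 29; row 2: 29/2 = 29/2; row 3: 18/2 = 9. Minimum is 9 at row 3 (s3 leaves); pivot element 2.
Pivot on row 3; the obj-row RHS becomes 0 − (-8)·9 = 72.
Next entering variable (most negative obj-row entry -2): a.
Ratio test on column a — row 1: 20/(1/2) = 40; row 2: 11/2 = 11/2; row 3: 9/(1/2) = 18. Minimum is 11/2 at row 2 (s2 leaves); pivot element 2.
After the second pivot the obj-row RHS is 72 − (-2)·(11/2) = 83.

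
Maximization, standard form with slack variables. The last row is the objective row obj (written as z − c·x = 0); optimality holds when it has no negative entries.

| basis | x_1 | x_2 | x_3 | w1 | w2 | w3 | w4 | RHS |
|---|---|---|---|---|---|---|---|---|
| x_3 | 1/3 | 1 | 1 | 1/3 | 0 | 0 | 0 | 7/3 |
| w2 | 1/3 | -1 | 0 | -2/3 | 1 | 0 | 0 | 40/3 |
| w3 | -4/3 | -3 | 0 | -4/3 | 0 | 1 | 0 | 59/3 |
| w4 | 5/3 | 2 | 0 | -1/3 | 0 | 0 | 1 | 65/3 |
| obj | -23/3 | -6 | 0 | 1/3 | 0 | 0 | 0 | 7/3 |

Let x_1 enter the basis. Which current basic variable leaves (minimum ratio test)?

Column x_1 entries and ratios — x_3: (7/3)/(1/3) = 7; w2: (40/3)/(1/3) = 40; w3: -4/3 ≤ 0, skip; w4: (65/3)/(5/3) = 13.
Smallest ratio is 7 in the row of x_3, so x_3 leaves.

x_3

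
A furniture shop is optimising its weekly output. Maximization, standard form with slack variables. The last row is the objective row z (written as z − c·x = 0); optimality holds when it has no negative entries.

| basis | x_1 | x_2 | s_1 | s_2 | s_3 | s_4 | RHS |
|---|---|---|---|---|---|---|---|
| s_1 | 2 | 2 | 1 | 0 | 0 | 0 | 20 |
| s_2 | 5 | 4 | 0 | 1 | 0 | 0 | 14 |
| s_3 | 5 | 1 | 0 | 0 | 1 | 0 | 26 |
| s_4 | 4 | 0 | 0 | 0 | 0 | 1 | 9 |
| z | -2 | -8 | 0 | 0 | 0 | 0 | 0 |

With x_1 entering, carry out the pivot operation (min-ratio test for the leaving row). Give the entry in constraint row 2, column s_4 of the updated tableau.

-5/4

Ratio test on column x_1 — row 1: 20/2 = 10; row 2: 14/5 = 14/5; row 3: 26/5 = 26/5; row 4: 9/4 = 9/4. Minimum is 9/4 at row 4 (s_4 leaves); pivot element 4.
Divide row 4 by 4; eliminate column x_1 from the other rows.
Row 2 update in column s_4: 0 − 5·(1/4) = -5/4.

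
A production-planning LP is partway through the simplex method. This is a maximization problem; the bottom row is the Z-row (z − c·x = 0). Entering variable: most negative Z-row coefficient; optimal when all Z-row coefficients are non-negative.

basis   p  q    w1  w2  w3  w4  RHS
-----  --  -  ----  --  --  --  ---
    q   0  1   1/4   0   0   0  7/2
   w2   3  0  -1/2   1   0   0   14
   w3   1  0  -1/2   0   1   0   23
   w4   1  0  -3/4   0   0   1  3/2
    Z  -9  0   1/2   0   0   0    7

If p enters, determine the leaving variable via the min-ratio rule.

w4

Column p entries and ratios — q: 0 ≤ 0, skip; w2: 14/3 = 14/3; w3: 23/1 = 23; w4: (3/2)/1 = 3/2.
Smallest ratio is 3/2 in the row of w4, so w4 leaves.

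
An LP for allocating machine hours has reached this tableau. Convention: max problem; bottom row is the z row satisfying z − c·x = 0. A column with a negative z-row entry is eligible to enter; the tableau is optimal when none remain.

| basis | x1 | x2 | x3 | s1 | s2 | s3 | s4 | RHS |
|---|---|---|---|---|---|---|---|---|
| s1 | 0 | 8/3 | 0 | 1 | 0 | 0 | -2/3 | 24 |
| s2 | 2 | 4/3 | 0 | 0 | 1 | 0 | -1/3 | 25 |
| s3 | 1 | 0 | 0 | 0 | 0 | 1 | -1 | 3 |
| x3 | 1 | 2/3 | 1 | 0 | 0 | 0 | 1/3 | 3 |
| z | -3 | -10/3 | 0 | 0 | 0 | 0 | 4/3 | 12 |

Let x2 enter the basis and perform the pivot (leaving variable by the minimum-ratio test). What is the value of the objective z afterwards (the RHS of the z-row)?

Ratio test on column x2 — row 1: 24/(8/3) = 9; row 2: 25/(4/3) = 75/4; row 3: entry 0 ≤ 0; row 4: 3/(2/3) = 9/2. Minimum is 9/2 at row 4 (x3 leaves); pivot element 2/3.
Pivot on row 4; the z-row RHS becomes 12 − (-10/3)·(9/2) = 27.

27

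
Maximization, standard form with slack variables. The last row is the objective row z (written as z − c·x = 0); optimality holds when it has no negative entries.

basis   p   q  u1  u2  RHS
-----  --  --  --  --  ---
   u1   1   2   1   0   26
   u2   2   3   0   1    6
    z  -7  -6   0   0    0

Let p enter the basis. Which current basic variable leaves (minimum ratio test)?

Column p entries and ratios — u1: 26/1 = 26; u2: 6/2 = 3.
Smallest ratio is 3 in the row of u2, so u2 leaves.

u2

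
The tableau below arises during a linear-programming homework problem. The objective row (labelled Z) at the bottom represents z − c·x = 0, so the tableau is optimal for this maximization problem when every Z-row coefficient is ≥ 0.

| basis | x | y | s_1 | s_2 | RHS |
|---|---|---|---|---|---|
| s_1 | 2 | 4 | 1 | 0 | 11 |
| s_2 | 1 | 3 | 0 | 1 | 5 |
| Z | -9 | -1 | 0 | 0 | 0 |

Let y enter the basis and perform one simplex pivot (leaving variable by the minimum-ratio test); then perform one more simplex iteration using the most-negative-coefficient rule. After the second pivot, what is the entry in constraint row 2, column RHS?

5

Ratio test on column y — row 1: 11/4 = 11/4; row 2: 5/3 = 5/3. Minimum is 5/3 at row 2 (s_2 leaves); pivot element 3.
Divide row 2 by 3; eliminate column y from the other rows.
Second iteration: most negative Z-row entry is -26/3 in column x, so x enters.
Ratio test on column x — row 1: (13/3)/(2/3) = 13/2; row 2: (5/3)/(1/3) = 5. Minimum is 5 at row 2 (y leaves); pivot element 1/3.
Divide row 2 by 1/3; eliminate column x from the other rows.
After both pivots, the entry at constraint row 2, column RHS is 5.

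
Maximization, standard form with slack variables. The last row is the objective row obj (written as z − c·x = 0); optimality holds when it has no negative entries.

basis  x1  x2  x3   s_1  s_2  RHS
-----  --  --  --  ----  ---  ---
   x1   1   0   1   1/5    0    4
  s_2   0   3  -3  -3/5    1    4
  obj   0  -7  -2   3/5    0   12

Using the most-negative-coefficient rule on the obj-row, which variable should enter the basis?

Negative obj-row entries: x2: -7, x3: -2.
The most negative is -7 in column x2, so x2 enters.

x2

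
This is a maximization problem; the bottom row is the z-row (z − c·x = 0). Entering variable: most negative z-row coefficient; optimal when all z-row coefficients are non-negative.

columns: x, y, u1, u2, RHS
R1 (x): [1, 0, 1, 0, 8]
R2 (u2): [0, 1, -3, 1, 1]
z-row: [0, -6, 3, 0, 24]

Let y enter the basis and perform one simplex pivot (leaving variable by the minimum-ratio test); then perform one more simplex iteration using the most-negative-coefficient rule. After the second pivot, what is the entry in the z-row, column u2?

6

Ratio test on column y — row 1: entry 0 ≤ 0; row 2: 1/1 = 1. Minimum is 1 at row 2 (u2 leaves); pivot element 1.
Divide row 2 by 1; eliminate column y from the other rows.
Second iteration: most negative z-row entry is -15 in column u1, so u1 enters.
Ratio test on column u1 — row 1: 8/1 = 8; row 2: entry -3 ≤ 0. Minimum is 8 at row 1 (x leaves); pivot element 1.
Divide row 1 by 1; eliminate column u1 from the other rows.
After both pivots, the entry at the z-row, column u2 is 6.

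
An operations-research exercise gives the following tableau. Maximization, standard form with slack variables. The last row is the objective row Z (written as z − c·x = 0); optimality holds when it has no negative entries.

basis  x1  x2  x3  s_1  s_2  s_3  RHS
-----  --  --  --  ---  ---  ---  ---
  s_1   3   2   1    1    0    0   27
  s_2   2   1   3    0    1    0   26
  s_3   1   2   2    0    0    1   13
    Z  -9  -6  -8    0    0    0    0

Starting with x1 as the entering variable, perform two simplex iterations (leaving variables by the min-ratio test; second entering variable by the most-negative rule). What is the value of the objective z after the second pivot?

Ratio test on column x1 — row 1: 27/3 = 9; row 2: 26/2 = 13; row 3: 13/1 = 13. Minimum is 9 at row 1 (s_1 leaves); pivot element 3.
Pivot on row 1; the Z-row RHS becomes 0 − (-9)·9 = 81.
Next entering variable (most negative Z-row entry -5): x3.
Ratio test on column x3 — row 1: 9/(1/3) = 27; row 2: 8/(7/3) = 24/7; row 3: 4/(5/3) = 12/5. Minimum is 12/5 at row 3 (s_3 leaves); pivot element 5/3.
After the second pivot the Z-row RHS is 81 − (-5)·(12/5) = 93.

93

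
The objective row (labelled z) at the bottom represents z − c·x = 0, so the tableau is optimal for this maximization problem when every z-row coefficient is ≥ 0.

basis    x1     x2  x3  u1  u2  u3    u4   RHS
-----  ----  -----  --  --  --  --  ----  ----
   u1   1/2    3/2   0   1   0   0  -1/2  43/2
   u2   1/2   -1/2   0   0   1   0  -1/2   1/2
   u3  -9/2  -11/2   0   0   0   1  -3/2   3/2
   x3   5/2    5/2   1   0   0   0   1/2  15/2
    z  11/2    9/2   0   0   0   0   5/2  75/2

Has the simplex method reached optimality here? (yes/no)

Every z-row coefficient is ≥ 0, so the tableau is optimal.

yes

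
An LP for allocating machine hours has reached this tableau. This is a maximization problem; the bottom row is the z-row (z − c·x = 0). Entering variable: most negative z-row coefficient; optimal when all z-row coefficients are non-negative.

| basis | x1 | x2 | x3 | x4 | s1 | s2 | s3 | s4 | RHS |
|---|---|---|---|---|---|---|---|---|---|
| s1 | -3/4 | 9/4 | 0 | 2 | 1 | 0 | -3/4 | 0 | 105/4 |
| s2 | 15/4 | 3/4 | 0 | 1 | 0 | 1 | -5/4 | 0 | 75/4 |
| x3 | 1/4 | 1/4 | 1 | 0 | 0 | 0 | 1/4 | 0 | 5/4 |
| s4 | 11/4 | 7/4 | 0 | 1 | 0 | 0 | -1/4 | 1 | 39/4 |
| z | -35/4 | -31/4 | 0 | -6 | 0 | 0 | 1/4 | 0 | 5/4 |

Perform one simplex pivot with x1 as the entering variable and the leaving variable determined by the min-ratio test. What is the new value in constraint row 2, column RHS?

Ratio test on column x1 — row 1: entry -3/4 ≤ 0; row 2: (75/4)/(15/4) = 5; row 3: (5/4)/(1/4) = 5; row 4: (39/4)/(11/4) = 39/11. Minimum is 39/11 at row 4 (s4 leaves); pivot element 11/4.
Divide row 4 by 11/4; eliminate column x1 from the other rows.
Row 2 update in column RHS: 75/4 − (15/4)·(39/11) = 60/11.

60/11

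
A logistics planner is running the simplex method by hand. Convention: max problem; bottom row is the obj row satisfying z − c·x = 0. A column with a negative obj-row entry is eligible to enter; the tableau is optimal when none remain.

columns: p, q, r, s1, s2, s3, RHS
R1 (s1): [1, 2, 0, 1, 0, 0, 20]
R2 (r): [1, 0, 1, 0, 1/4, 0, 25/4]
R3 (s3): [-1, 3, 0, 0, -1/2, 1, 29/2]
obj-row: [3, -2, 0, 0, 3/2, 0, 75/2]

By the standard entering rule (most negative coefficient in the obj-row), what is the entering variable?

q

Negative obj-row entries: q: -2.
The most negative is -2 in column q, so q enters.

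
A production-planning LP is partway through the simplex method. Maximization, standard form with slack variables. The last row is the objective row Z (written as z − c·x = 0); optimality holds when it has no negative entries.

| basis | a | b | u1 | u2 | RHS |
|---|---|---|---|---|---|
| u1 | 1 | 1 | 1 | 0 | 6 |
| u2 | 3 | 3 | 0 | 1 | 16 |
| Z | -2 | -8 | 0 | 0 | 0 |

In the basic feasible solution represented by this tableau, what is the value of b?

0

b is not in the basis, so in the current basic feasible solution b = 0.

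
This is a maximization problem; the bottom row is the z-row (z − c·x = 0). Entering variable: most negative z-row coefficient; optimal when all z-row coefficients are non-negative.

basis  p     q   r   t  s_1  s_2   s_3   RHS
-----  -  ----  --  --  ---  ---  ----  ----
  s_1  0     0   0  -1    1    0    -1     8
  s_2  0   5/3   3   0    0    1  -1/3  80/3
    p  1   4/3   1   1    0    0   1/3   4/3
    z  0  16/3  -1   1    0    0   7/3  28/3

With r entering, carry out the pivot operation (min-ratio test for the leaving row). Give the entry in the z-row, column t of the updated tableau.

2

Ratio test on column r — row 1: entry 0 ≤ 0; row 2: (80/3)/3 = 80/9; row 3: (4/3)/1 = 4/3. Minimum is 4/3 at row 3 (p leaves); pivot element 1.
Divide row 3 by 1; eliminate column r from the other rows.
z-row update in column t: 1 − (-1)·1 = 2.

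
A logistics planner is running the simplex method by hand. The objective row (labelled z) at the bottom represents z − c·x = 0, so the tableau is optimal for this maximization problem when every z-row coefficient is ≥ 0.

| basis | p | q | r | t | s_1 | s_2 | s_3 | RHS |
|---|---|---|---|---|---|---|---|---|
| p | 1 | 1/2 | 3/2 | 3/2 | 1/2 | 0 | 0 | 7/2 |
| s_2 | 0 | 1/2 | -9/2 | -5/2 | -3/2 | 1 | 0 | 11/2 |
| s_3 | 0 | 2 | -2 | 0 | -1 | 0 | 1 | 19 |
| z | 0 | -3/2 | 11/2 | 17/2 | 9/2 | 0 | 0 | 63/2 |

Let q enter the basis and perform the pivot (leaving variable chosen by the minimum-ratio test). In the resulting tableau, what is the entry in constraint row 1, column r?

Ratio test on column q — row 1: (7/2)/(1/2) = 7; row 2: (11/2)/(1/2) = 11; row 3: 19/2 = 19/2. Minimum is 7 at row 1 (p leaves); pivot element 1/2.
Divide row 1 by 1/2; eliminate column q from the other rows.
In the new row 1, the r entry is the old entry divided by the pivot: (3/2)/(1/2) = 3.

3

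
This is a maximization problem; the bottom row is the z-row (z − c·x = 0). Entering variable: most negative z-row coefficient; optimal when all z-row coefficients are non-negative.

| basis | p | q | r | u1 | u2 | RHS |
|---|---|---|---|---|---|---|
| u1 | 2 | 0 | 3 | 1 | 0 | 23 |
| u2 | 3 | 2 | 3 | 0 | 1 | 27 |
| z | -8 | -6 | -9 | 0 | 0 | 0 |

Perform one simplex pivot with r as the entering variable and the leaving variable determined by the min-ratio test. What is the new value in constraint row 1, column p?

Ratio test on column r — row 1: 23/3 = 23/3; row 2: 27/3 = 9. Minimum is 23/3 at row 1 (u1 leaves); pivot element 3.
Divide row 1 by 3; eliminate column r from the other rows.
In the new row 1, the p entry is the old entry divided by the pivot: 2/3 = 2/3.

2/3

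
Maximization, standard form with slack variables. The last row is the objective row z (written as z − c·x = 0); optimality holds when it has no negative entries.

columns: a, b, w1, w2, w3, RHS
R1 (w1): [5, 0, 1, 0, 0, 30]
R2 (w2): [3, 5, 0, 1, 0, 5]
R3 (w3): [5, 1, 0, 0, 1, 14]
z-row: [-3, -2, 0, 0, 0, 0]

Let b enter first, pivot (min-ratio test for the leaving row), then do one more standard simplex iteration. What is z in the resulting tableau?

Ratio test on column b — row 1: entry 0 ≤ 0; row 2: 5/5 = 1; row 3: 14/1 = 14. Minimum is 1 at row 2 (w2 leaves); pivot element 5.
Pivot on row 2; the z-row RHS becomes 0 − (-2)·1 = 2.
Next entering variable (most negative z-row entry -9/5): a.
Ratio test on column a — row 1: 30/5 = 6; row 2: 1/(3/5) = 5/3; row 3: 13/(22/5) = 65/22. Minimum is 5/3 at row 2 (b leaves); pivot element 3/5.
After the second pivot the z-row RHS is 2 − (-9/5)·(5/3) = 5.

5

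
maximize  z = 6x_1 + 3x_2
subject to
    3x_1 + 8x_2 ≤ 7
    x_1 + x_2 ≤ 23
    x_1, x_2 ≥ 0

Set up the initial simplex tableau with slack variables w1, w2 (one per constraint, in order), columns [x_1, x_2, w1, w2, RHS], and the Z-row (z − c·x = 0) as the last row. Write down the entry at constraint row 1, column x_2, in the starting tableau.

8

Constraint 1 has coefficient 8 on x_2.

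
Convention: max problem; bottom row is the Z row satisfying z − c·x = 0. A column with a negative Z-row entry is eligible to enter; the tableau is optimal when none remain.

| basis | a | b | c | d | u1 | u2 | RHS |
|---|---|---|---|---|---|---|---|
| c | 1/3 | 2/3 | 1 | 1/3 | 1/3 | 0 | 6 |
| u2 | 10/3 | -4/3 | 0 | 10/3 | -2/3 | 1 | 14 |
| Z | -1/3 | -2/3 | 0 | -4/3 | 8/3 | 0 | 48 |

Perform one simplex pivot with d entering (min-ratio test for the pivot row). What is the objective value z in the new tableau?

Ratio test on column d — row 1: 6/(1/3) = 18; row 2: 14/(10/3) = 21/5. Minimum is 21/5 at row 2 (u2 leaves); pivot element 10/3.
Pivot on row 2; the Z-row RHS becomes 48 − (-4/3)·(21/5) = 268/5.

268/5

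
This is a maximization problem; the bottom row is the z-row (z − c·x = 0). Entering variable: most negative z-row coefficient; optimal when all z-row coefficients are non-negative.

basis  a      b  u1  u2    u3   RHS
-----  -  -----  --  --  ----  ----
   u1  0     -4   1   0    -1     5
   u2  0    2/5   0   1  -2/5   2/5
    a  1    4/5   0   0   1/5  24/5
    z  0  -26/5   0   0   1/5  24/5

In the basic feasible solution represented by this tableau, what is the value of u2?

2/5

u2 is basic (row 2); its value is the RHS of that row, 2/5.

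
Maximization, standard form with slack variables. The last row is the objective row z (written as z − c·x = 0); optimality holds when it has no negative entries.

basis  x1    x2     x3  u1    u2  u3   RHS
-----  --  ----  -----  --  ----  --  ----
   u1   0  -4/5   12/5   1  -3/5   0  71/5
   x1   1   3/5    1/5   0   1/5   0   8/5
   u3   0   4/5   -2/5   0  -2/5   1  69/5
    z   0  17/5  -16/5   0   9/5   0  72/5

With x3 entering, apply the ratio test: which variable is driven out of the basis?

Column x3 entries and ratios — u1: (71/5)/(12/5) = 71/12; x1: (8/5)/(1/5) = 8; u3: -2/5 ≤ 0, skip.
Smallest ratio is 71/12 in the row of u1, so u1 leaves.

u1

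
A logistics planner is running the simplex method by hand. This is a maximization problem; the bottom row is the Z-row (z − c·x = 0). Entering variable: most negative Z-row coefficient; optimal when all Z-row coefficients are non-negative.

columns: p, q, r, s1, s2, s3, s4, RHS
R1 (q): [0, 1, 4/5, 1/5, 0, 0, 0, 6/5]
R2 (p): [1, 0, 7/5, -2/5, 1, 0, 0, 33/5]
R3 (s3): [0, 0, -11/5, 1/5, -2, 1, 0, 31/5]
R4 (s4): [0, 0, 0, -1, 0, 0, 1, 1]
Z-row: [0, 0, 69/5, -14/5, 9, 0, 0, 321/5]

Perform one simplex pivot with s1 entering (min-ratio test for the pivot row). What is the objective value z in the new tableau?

81

Ratio test on column s1 — row 1: (6/5)/(1/5) = 6; row 2: entry -2/5 ≤ 0; row 3: (31/5)/(1/5) = 31; row 4: entry -1 ≤ 0. Minimum is 6 at row 1 (q leaves); pivot element 1/5.
Pivot on row 1; the Z-row RHS becomes 321/5 − (-14/5)·6 = 81.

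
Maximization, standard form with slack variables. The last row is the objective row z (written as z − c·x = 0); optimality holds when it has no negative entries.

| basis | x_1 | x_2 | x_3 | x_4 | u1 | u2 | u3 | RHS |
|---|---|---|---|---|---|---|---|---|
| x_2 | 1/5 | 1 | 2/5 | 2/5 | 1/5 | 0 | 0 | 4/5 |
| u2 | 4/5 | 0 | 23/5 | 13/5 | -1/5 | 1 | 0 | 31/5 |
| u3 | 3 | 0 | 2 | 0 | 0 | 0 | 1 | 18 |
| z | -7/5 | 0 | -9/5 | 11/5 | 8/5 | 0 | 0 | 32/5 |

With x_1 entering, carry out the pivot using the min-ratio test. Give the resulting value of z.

Ratio test on column x_1 — row 1: (4/5)/(1/5) = 4; row 2: (31/5)/(4/5) = 31/4; row 3: 18/3 = 6. Minimum is 4 at row 1 (x_2 leaves); pivot element 1/5.
Pivot on row 1; the z-row RHS becomes 32/5 − (-7/5)·4 = 12.

12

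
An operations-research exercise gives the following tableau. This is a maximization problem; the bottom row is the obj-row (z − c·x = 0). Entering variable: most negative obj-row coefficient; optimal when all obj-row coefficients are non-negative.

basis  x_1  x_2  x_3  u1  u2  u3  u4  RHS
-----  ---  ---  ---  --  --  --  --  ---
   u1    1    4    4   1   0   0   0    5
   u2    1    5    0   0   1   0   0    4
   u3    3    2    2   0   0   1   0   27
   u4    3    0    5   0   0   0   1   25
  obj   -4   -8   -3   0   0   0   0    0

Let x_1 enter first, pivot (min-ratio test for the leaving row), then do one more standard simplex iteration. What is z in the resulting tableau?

Ratio test on column x_1 — row 1: 5/1 = 5; row 2: 4/1 = 4; row 3: 27/3 = 9; row 4: 25/3 = 25/3. Minimum is 4 at row 2 (u2 leaves); pivot element 1.
Pivot on row 2; the obj-row RHS becomes 0 − (-4)·4 = 16.
Next entering variable (most negative obj-row entry -3): x_3.
Ratio test on column x_3 — row 1: 1/4 = 1/4; row 2: entry 0 ≤ 0; row 3: 15/2 = 15/2; row 4: 13/5 = 13/5. Minimum is 1/4 at row 1 (u1 leaves); pivot element 4.
After the second pivot the obj-row RHS is 16 − (-3)·(1/4) = 67/4.

67/4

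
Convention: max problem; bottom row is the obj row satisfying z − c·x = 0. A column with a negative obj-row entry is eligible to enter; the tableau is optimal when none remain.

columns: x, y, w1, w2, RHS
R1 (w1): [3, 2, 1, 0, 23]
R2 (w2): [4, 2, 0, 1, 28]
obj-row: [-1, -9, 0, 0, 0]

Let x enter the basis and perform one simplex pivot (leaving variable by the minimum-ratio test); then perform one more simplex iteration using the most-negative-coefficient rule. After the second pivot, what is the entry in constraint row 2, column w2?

Ratio test on column x — row 1: 23/3 = 23/3; row 2: 28/4 = 7. Minimum is 7 at row 2 (w2 leaves); pivot element 4.
Divide row 2 by 4; eliminate column x from the other rows.
Second iteration: most negative obj-row entry is -17/2 in column y, so y enters.
Ratio test on column y — row 1: 2/(1/2) = 4; row 2: 7/(1/2) = 14. Minimum is 4 at row 1 (w1 leaves); pivot element 1/2.
Divide row 1 by 1/2; eliminate column y from the other rows.
After both pivots, the entry at constraint row 2, column w2 is 1.

1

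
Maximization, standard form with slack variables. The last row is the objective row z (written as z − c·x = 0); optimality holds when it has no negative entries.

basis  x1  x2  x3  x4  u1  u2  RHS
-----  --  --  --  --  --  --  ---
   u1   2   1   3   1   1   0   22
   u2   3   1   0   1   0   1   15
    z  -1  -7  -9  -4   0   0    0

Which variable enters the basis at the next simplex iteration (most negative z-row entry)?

Negative z-row entries: x1: -1, x2: -7, x3: -9, x4: -4.
The most negative is -9 in column x3, so x3 enters.

x3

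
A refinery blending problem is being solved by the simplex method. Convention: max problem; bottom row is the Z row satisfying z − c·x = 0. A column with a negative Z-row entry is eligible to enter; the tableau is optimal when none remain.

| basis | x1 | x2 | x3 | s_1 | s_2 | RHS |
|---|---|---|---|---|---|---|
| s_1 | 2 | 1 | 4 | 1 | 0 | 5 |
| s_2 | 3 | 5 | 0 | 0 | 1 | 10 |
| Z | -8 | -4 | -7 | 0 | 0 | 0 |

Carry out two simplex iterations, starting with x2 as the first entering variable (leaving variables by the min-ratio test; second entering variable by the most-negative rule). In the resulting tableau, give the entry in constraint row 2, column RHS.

2

Ratio test on column x2 — row 1: 5/1 = 5; row 2: 10/5 = 2. Minimum is 2 at row 2 (s_2 leaves); pivot element 5.
Divide row 2 by 5; eliminate column x2 from the other rows.
Second iteration: most negative Z-row entry is -7 in column x3, so x3 enters.
Ratio test on column x3 — row 1: 3/4 = 3/4; row 2: entry 0 ≤ 0. Minimum is 3/4 at row 1 (s_1 leaves); pivot element 4.
Divide row 1 by 4; eliminate column x3 from the other rows.
After both pivots, the entry at constraint row 2, column RHS is 2.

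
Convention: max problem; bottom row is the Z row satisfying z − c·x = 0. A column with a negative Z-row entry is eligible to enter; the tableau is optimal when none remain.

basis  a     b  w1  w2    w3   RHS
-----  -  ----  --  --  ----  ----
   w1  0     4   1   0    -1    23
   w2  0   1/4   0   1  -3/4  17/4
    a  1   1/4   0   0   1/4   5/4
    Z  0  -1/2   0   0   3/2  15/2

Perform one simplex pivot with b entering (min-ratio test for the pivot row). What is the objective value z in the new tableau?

Ratio test on column b — row 1: 23/4 = 23/4; row 2: (17/4)/(1/4) = 17; row 3: (5/4)/(1/4) = 5. Minimum is 5 at row 3 (a leaves); pivot element 1/4.
Pivot on row 3; the Z-row RHS becomes 15/2 − (-1/2)·5 = 10.

10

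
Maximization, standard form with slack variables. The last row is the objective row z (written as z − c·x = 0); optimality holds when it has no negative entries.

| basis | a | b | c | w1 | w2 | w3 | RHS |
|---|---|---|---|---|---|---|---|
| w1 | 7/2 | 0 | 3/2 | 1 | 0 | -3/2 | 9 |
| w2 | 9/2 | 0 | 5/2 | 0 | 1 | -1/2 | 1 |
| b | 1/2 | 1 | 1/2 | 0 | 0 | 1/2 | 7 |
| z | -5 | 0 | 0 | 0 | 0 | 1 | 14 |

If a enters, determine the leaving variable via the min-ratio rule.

Column a entries and ratios — w1: 9/(7/2) = 18/7; w2: 1/(9/2) = 2/9; b: 7/(1/2) = 14.
Smallest ratio is 2/9 in the row of w2, so w2 leaves.

w2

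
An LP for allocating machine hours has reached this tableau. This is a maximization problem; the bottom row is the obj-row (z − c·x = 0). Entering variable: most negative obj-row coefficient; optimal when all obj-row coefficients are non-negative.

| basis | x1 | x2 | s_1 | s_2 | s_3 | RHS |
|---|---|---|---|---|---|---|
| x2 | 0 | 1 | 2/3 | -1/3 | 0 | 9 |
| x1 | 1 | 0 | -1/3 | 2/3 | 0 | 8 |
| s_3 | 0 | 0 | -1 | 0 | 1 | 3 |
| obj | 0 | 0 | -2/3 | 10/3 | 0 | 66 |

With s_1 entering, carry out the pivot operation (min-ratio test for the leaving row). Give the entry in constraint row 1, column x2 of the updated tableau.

Ratio test on column s_1 — row 1: 9/(2/3) = 27/2; row 2: entry -1/3 ≤ 0; row 3: entry -1 ≤ 0. Minimum is 27/2 at row 1 (x2 leaves); pivot element 2/3.
Divide row 1 by 2/3; eliminate column s_1 from the other rows.
In the new row 1, the x2 entry is the old entry divided by the pivot: 1/(2/3) = 3/2.

3/2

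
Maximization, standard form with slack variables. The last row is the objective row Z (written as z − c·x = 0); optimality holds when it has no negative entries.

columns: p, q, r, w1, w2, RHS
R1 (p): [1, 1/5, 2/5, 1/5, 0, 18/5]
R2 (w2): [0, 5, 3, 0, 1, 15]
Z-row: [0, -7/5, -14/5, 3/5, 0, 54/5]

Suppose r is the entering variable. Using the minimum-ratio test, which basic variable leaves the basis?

Column r entries and ratios — p: (18/5)/(2/5) = 9; w2: 15/3 = 5.
Smallest ratio is 5 in the row of w2, so w2 leaves.

w2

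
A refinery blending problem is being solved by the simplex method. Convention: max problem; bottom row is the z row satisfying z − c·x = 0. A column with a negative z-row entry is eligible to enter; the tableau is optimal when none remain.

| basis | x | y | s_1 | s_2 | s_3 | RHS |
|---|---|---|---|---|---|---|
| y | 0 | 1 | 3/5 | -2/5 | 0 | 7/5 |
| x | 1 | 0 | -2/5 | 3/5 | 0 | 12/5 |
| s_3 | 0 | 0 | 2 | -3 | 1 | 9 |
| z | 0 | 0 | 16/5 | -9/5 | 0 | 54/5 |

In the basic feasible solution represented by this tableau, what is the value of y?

7/5

y is basic (row 1); its value is the RHS of that row, 7/5.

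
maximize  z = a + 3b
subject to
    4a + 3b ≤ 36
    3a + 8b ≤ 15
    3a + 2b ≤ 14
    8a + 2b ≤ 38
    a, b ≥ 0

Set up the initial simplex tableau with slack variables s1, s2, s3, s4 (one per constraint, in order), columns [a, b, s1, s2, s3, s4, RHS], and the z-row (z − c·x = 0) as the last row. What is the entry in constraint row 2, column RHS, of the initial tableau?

15

The RHS of constraint 2 is b_2 = 15.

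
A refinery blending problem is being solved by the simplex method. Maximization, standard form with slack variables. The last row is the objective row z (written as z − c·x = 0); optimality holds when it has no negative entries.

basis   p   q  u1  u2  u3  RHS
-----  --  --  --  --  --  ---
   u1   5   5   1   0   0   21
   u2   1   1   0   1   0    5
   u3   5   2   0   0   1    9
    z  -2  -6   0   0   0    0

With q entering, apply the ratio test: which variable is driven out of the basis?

u1

Column q entries and ratios — u1: 21/5 = 21/5; u2: 5/1 = 5; u3: 9/2 = 9/2.
Smallest ratio is 21/5 in the row of u1, so u1 leaves.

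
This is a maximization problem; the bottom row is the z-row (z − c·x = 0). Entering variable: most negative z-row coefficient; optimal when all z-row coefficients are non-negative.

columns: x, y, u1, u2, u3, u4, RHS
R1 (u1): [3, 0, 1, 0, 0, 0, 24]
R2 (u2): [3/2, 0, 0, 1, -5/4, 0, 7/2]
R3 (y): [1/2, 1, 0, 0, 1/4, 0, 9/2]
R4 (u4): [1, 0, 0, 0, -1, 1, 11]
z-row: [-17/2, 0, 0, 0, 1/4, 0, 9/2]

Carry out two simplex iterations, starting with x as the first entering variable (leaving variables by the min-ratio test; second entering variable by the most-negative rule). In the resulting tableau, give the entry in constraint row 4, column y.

Ratio test on column x — row 1: 24/3 = 8; row 2: (7/2)/(3/2) = 7/3; row 3: (9/2)/(1/2) = 9; row 4: 11/1 = 11. Minimum is 7/3 at row 2 (u2 leaves); pivot element 3/2.
Divide row 2 by 3/2; eliminate column x from the other rows.
Second iteration: most negative z-row entry is -41/6 in column u3, so u3 enters.
Ratio test on column u3 — row 1: 17/(5/2) = 34/5; row 2: entry -5/6 ≤ 0; row 3: (10/3)/(2/3) = 5; row 4: entry -1/6 ≤ 0. Minimum is 5 at row 3 (y leaves); pivot element 2/3.
Divide row 3 by 2/3; eliminate column u3 from the other rows.
After both pivots, the entry at constraint row 4, column y is 1/4.

1/4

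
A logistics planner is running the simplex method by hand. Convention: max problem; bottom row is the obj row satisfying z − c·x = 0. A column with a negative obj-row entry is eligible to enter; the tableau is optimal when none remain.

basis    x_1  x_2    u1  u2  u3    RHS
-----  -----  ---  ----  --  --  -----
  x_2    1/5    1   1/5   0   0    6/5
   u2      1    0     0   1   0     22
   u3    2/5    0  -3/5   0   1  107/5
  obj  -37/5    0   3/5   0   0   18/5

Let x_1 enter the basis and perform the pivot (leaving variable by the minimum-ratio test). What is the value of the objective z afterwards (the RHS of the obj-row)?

48

Ratio test on column x_1 — row 1: (6/5)/(1/5) = 6; row 2: 22/1 = 22; row 3: (107/5)/(2/5) = 107/2. Minimum is 6 at row 1 (x_2 leaves); pivot element 1/5.
Pivot on row 1; the obj-row RHS becomes 18/5 − (-37/5)·6 = 48.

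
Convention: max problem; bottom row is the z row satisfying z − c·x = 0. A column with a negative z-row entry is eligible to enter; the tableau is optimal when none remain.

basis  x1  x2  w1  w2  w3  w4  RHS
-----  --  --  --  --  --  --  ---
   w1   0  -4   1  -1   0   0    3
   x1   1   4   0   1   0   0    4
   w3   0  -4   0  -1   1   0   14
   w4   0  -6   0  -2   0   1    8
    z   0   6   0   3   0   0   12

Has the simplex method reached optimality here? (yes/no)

yes

Every z-row coefficient is ≥ 0, so the tableau is optimal.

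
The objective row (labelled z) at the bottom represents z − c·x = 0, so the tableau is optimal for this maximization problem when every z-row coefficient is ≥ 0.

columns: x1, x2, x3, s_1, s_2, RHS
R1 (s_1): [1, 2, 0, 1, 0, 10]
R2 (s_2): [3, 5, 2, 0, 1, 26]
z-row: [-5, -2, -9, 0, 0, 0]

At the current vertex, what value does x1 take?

0

x1 is not in the basis, so in the current basic feasible solution x1 = 0.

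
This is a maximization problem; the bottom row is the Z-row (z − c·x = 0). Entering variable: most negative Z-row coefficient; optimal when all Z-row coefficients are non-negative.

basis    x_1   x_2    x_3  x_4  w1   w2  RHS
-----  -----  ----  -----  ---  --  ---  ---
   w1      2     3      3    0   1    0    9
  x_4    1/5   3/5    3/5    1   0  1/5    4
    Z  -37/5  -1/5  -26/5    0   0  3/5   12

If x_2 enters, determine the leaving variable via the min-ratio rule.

Column x_2 entries and ratios — w1: 9/3 = 3; x_4: 4/(3/5) = 20/3.
Smallest ratio is 3 in the row of w1, so w1 leaves.

w1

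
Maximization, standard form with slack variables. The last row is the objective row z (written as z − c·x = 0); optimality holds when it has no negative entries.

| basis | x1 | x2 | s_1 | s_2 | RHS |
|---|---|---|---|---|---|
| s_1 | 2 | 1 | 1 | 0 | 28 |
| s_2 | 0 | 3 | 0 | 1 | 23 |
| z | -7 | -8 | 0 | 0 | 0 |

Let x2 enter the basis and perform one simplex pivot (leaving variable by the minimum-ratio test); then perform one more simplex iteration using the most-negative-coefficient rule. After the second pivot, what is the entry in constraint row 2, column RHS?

23/3

Ratio test on column x2 — row 1: 28/1 = 28; row 2: 23/3 = 23/3. Minimum is 23/3 at row 2 (s_2 leaves); pivot element 3.
Divide row 2 by 3; eliminate column x2 from the other rows.
Second iteration: most negative z-row entry is -7 in column x1, so x1 enters.
Ratio test on column x1 — row 1: (61/3)/2 = 61/6; row 2: entry 0 ≤ 0. Minimum is 61/6 at row 1 (s_1 leaves); pivot element 2.
Divide row 1 by 2; eliminate column x1 from the other rows.
After both pivots, the entry at constraint row 2, column RHS is 23/3.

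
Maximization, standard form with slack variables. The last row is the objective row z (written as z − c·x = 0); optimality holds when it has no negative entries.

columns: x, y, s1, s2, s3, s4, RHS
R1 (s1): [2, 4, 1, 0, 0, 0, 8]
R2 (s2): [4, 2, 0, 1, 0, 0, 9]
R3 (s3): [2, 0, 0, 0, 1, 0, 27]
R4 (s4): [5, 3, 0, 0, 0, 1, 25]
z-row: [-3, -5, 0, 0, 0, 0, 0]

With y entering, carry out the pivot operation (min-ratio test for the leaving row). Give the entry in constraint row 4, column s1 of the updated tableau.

-3/4

Ratio test on column y — row 1: 8/4 = 2; row 2: 9/2 = 9/2; row 3: entry 0 ≤ 0; row 4: 25/3 = 25/3. Minimum is 2 at row 1 (s1 leaves); pivot element 4.
Divide row 1 by 4; eliminate column y from the other rows.
Row 4 update in column s1: 0 − 3·(1/4) = -3/4.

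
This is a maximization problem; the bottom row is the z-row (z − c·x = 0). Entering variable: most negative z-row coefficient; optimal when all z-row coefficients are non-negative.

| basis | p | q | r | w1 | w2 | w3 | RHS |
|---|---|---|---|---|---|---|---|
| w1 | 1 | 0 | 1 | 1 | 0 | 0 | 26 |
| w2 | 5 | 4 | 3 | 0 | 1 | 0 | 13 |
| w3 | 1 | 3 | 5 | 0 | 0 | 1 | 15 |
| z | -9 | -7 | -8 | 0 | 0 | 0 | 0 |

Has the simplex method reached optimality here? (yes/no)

The z-row has a negative entry -9 in column p, so it is not optimal.

no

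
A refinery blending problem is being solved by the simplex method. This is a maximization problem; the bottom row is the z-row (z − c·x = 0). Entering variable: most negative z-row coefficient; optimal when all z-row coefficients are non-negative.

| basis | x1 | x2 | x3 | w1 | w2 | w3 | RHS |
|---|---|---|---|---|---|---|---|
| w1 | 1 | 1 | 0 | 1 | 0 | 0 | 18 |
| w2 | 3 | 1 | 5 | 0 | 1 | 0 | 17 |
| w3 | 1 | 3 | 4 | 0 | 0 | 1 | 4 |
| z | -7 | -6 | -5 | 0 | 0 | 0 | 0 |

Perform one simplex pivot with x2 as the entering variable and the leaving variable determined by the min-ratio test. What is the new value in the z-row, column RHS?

8

Ratio test on column x2 — row 1: 18/1 = 18; row 2: 17/1 = 17; row 3: 4/3 = 4/3. Minimum is 4/3 at row 3 (w3 leaves); pivot element 3.
Divide row 3 by 3; eliminate column x2 from the other rows.
z-row update in column RHS: 0 − (-6)·(4/3) = 8.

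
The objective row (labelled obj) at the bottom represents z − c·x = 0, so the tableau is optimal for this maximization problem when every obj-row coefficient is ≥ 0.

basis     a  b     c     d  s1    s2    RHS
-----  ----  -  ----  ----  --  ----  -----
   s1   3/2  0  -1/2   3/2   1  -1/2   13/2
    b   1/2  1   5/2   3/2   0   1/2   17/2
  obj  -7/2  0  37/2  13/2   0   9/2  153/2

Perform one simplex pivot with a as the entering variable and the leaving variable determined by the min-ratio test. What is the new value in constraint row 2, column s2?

2/3

Ratio test on column a — row 1: (13/2)/(3/2) = 13/3; row 2: (17/2)/(1/2) = 17. Minimum is 13/3 at row 1 (s1 leaves); pivot element 3/2.
Divide row 1 by 3/2; eliminate column a from the other rows.
Row 2 update in column s2: 1/2 − (1/2)·(-1/3) = 2/3.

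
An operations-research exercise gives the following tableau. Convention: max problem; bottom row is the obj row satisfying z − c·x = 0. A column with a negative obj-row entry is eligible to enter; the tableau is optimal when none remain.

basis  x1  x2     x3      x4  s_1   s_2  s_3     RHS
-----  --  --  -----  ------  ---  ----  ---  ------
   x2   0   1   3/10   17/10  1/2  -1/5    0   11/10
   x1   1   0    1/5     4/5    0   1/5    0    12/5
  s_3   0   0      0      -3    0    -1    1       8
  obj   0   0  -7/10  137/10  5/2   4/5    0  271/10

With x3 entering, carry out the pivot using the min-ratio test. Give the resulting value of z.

89/3

Ratio test on column x3 — row 1: (11/10)/(3/10) = 11/3; row 2: (12/5)/(1/5) = 12; row 3: entry 0 ≤ 0. Minimum is 11/3 at row 1 (x2 leaves); pivot element 3/10.
Pivot on row 1; the obj-row RHS becomes 271/10 − (-7/10)·(11/3) = 89/3.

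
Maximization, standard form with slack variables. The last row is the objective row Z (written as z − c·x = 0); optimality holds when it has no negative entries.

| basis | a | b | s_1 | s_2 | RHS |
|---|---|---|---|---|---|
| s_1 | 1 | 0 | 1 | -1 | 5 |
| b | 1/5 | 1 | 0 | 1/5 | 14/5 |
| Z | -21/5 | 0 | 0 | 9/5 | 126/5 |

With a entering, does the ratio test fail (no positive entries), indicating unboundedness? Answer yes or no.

no

Column a has positive entries in row(s) 1, 2, so the ratio test bounds it — not unbounded.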